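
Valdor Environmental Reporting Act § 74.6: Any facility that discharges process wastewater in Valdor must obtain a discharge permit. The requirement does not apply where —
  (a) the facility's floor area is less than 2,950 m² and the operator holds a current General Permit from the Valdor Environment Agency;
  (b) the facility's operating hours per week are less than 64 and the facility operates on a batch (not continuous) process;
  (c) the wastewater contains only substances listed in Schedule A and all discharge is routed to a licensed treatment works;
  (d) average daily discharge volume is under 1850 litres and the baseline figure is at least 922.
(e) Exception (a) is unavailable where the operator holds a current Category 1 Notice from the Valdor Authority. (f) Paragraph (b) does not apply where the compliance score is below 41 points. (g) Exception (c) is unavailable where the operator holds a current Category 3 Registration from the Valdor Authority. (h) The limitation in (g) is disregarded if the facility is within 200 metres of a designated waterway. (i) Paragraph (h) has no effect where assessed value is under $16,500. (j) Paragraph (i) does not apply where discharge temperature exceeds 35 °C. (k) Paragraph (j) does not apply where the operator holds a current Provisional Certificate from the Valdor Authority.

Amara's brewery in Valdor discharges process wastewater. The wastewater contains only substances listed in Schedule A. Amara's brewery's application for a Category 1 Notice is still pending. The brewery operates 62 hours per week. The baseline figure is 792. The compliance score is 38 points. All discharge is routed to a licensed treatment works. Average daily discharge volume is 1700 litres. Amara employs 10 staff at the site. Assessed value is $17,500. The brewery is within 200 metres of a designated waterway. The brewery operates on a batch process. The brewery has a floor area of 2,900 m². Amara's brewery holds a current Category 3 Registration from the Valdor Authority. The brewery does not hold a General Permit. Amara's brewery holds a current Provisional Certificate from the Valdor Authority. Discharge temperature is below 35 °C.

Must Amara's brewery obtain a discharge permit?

No — exception (c) applies; Amara's brewery is not required to obtain a discharge permit.

Exception (a) does not apply: no General Permit is held.
Exception (b): the facility's operating hours per week are 62, less than the 64 limit; the facility operates on a batch process — every condition holds. Turning to paragraph (f): (f) operates against (b): the compliance score is 38 points, below the 41 points limit. Exception (b) does not apply.
Exception (c): the wastewater is Schedule-A-only; discharge is routed to a licensed treatment works — every condition holds. Under paragraphs (g)–(k): (g) would limit (c) — a current Category 3 Registration is held — but (h) sets (g) aside: (h) operates against (g): the brewery is within 200 m of a designated waterway. (i), which would lift (h), does not operate here — assessed value is $17,500, not under $16,500. (c) remains available.
Exception (d) requires that the baseline figure is at least 922; but the baseline figure is 792, short of 922, so (d) is unavailable.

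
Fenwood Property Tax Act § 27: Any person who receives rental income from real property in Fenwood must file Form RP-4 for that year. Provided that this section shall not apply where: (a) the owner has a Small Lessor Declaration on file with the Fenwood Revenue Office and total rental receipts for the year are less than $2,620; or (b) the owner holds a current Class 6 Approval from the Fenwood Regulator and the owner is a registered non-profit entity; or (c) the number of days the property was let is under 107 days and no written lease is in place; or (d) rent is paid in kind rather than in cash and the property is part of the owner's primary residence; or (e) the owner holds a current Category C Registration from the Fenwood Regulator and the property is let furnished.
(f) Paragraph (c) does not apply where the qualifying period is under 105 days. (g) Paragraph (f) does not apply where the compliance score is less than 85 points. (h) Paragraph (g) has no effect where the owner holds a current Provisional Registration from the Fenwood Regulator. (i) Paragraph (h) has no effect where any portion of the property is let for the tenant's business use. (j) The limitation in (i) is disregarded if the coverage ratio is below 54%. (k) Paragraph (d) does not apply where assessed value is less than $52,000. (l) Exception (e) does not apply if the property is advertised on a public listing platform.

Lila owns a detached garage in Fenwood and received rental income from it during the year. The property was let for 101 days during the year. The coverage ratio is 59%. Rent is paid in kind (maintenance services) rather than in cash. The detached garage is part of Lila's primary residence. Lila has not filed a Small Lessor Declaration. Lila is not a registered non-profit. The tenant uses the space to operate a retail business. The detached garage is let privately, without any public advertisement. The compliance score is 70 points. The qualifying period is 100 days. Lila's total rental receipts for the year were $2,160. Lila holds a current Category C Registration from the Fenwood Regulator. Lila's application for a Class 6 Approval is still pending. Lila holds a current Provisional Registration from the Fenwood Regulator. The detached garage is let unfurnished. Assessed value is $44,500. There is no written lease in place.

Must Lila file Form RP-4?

Exception (a) fails — no Small Lessor Declaration is on file.
Exception (b) does not apply: there is no Class 6 Approval in force.
Exception (c): the number of days the property was let is 101 days, under the 107 days limit; there is no written lease — every condition holds. Under paragraphs (f)–(j): (f) would limit (c) — the qualifying period is 100 days, under the 105 days limit — but (g) sets (f) aside: (g) operates — the compliance score is 70 points, less than the 85 points limit. (h) would limit (g) — a current Provisional Registration is held — but (i) sets (h) aside: (i) operates against (h): the space is let for business use. (j), which would lift (i), is not triggered — the coverage ratio is 59%, not below 54%. Exception (c) stands.
Exception (d)'s conditions are all satisfied: rent is paid in kind; the detached garage is part of the primary residence. Turning to paragraph (k): (k) operates against (d): assessed value is $44,500, less than the $52,000 limit. (d) is therefore removed.
Exception (e) fails — the property is let unfurnished.

No — exception (c) applies; Lila is not required to file Form RP-4.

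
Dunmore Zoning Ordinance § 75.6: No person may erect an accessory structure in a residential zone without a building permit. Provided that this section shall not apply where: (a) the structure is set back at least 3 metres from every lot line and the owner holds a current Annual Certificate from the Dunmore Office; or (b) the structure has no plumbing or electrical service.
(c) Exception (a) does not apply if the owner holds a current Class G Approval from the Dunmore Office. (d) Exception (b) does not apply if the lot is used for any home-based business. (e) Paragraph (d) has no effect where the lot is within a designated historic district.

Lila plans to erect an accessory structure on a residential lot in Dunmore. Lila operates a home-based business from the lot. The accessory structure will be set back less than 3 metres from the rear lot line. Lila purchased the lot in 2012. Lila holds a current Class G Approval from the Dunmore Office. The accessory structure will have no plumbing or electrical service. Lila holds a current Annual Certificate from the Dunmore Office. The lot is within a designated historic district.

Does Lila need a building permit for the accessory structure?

No — exception (b) applies; Lila does not need a building permit.

Exception (a) requires that the structure is set back at least 3 metres from every lot line; but the rear setback is under 3 m, so (a) is unavailable.
Exception (b): there is no plumbing or electrical service — every condition holds. Applying paragraphs (d)–(e): (d) would limit (b) — a home-based business operates on the lot — but (e) sets (d) aside: (e) operates against (d): the lot is in a historic district. So (b) applies.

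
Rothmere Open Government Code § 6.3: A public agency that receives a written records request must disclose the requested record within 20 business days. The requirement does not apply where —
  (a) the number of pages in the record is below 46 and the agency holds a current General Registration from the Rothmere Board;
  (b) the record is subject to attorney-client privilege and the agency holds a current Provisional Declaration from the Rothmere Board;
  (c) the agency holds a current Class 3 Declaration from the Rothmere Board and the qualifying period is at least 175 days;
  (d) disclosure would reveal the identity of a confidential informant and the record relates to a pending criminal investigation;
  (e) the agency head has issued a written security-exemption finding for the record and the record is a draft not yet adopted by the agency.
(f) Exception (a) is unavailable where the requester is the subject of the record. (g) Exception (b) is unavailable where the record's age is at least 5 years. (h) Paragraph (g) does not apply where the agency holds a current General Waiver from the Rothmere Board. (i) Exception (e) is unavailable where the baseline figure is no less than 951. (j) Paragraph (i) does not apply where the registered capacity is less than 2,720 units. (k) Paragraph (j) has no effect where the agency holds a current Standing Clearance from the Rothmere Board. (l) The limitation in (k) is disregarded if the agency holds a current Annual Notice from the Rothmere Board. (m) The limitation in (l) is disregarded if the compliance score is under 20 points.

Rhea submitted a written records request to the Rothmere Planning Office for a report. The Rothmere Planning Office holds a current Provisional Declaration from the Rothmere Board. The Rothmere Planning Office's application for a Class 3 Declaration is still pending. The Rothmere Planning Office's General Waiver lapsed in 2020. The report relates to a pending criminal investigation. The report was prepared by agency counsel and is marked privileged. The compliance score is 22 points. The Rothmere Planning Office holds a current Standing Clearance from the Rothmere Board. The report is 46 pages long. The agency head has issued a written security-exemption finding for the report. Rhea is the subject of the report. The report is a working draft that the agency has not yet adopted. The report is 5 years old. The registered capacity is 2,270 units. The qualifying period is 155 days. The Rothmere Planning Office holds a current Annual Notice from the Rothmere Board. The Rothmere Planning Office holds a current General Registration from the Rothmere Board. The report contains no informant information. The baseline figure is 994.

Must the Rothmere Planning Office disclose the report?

No — exception (e) applies; the Rothmere Planning Office is not required to disclose the report.

Exception (a) fails — the number of pages in the record is 46, not below 46.
Exception (b)'s conditions are all satisfied: the report is privileged; a current Provisional Declaration is held. However, paragraphs (g)–(h) must be considered: (g) applies — the record's age is 5 years, meeting the 5 years threshold. (h) is inapplicable (the General Waiver is not current), so (g) stands. So (b) is unavailable.
Exception (c) fails — there is no Class 3 Declaration in force.
Exception (d) does not apply: the report contains no informant information.
Exception (e)'s conditions are all satisfied: a written security-exemption finding has been issued; the report is an unadopted draft. Under paragraphs (i)–(m): (i) would limit (e) — the baseline figure is 994, meeting the 951 threshold — but (j) sets (i) aside: (j) operates against (i): the registered capacity is 2,270 units, less than the 2,720 units limit. (k) is engaged (a current Standing Clearance is held), but yields to (l): (l) is engaged — a current Annual Notice is held. (m), which would lift (l), is not engaged — the compliance score is 22 points, not under 20 points. So (e) applies.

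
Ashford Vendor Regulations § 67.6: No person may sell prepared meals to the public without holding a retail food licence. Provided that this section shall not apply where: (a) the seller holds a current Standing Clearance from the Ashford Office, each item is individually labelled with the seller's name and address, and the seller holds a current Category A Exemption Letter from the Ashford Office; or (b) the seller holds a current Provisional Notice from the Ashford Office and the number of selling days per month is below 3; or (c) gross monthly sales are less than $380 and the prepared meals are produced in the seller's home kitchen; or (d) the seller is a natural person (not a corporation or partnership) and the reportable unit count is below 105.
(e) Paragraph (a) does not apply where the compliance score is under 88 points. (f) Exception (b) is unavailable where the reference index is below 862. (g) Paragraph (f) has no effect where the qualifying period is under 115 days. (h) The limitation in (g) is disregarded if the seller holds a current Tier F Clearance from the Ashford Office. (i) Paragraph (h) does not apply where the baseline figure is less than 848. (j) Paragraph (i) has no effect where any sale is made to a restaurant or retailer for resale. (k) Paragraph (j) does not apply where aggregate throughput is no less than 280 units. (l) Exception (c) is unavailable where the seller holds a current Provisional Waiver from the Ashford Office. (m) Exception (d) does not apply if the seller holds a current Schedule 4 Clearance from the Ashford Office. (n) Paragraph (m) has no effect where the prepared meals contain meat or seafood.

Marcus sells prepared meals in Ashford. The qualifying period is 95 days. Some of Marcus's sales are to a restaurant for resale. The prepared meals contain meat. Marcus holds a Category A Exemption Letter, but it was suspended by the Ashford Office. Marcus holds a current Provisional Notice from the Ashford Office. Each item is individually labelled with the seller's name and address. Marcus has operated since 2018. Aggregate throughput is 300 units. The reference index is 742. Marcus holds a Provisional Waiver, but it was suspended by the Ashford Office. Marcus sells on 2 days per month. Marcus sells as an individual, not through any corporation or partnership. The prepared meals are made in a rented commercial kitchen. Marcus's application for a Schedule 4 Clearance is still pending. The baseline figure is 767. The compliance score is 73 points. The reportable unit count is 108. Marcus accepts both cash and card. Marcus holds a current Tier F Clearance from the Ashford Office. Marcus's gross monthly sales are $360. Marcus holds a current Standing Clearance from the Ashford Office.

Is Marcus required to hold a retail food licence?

No — exception (b) applies; Marcus is not required to hold a retail food licence.

Exception (a) fails — there is no Category A Exemption Letter in force.
All of (b)'s requirements are met (a current Provisional Notice is held; the number of selling days per month is 2, below the 3 limit). Considering the limiting provisions: (f) would limit (b) — the reference index is 742, below the 862 limit — but (g) sets (f) aside: (g) operates against (f): the qualifying period is 95 days, under the 115 days limit. (h) is triggered (a current Tier F Clearance is held), but is itself disapplied by (i): (i) operates against (h): the baseline figure is 767, less than the 848 limit. (j) would limit (i) — some sales are to a restaurant for resale — but (k) sets (j) aside: (k) is engaged — aggregate throughput is 300 units, meeting the 280 units threshold. So (b) applies.
Exception (c) fails — the prepared meals are made in a commercial kitchen, not a home kitchen.
Exception (d) fails — the reportable unit count is 108, not below 105.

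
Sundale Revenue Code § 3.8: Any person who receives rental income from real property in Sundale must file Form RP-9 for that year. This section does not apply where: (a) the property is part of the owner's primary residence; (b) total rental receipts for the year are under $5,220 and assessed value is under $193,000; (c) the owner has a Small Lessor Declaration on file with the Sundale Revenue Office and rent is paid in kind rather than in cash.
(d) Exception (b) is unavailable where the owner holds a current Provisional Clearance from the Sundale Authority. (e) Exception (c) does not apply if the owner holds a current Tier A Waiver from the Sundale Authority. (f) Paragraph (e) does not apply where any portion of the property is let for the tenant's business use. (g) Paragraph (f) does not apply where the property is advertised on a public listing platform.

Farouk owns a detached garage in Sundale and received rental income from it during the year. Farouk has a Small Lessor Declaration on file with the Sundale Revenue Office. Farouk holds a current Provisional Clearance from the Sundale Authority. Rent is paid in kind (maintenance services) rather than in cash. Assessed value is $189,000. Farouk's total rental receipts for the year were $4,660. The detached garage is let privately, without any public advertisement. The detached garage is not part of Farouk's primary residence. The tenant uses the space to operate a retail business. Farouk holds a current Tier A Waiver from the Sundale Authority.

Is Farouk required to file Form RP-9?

Exception (a) fails — the detached garage is not part of the primary residence.
Exception (b): total rental receipts for the year are $4,660, under the $5,220 limit; assessed value is $189,000, under the $193,000 limit — every condition holds. However, paragraph (d) must be considered: (d) operates — a current Provisional Clearance is held. Exception (b) does not apply.
All of (c)'s requirements are met (a Small Lessor Declaration is on file; rent is paid in kind). Considering the limiting provisions: (e) would limit (c) — a current Tier A Waiver is held — but (f) sets (e) aside: (f) operates against (e): the space is let for business use. (g), which would lift (f), does not operate here — the property is let privately without advertisement. (c) remains available.

No — exception (c) applies; Farouk is not required to file Form RP-9.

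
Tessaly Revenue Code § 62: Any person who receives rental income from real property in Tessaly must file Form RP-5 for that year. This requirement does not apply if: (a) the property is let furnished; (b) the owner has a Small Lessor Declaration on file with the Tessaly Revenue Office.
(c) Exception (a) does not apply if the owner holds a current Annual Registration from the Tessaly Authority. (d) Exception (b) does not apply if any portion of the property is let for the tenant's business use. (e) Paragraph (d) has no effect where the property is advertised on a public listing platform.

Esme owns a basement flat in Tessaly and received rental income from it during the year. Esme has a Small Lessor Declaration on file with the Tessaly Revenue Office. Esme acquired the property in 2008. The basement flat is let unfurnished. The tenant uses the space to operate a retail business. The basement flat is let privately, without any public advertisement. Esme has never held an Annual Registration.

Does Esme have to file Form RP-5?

Yes — Esme must file Form RP-5.

Exception (a) fails — the property is let unfurnished.
Exception (b)'s conditions are all satisfied: a Small Lessor Declaration is on file. Turning to paragraphs (d)–(e): (d) operates against (b): the space is let for business use. (e), which would lift (d), is inapplicable — the property is let privately without advertisement. (b) is therefore removed.
No exception displaces § 62.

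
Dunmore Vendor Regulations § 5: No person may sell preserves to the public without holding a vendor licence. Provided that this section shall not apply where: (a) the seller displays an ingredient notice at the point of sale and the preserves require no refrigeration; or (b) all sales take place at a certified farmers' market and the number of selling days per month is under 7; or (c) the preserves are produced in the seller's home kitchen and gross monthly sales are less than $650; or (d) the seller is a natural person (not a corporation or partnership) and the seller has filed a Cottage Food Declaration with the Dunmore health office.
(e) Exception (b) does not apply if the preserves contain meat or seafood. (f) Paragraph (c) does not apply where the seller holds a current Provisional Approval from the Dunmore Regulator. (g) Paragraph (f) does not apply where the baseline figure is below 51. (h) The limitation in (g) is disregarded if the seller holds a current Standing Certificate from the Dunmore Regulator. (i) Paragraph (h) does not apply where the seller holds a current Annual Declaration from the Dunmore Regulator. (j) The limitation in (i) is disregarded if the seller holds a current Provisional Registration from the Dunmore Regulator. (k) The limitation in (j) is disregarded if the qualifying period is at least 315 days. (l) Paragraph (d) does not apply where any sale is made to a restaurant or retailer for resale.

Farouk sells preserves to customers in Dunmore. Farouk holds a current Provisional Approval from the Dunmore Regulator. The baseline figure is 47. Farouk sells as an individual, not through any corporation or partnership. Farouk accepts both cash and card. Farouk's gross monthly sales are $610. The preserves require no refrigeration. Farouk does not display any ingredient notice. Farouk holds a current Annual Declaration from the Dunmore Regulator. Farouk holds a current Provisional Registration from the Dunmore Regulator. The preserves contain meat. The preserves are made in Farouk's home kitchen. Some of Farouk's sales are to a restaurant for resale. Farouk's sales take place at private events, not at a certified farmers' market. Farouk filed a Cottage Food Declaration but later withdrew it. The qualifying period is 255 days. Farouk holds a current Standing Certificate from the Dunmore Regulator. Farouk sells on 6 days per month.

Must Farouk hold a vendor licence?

Yes — Farouk must hold a vendor licence.

Exception (a) does not apply: no ingredient notice is displayed.
Exception (b) does not apply: sales are at private events, not a certified farmers' market.
Exception (c): the preserves are home-kitchen produced; gross monthly sales are $610, less than the $650 limit — every condition holds. However, paragraphs (f)–(k) must be considered: (f) operates against (c): a current Provisional Approval is held. (g) would limit (f) — the baseline figure is 47, below the 51 limit — but (h) sets (g) aside: (h) operates against (g): a current Standing Certificate is held. (i) is triggered (a current Annual Declaration is held), but is itself disapplied by (j): (j) applies — a current Provisional Registration is held. (k) is not triggered (the qualifying period is 255 days, short of 315 days), so (j) stands. Exception (c) does not apply.
Exception (d) requires that the seller has filed a Cottage Food Declaration with the Dunmore health office; but the Cottage Food Declaration was withdrawn, so (d) is unavailable.
Every exception is unavailable, so the rule governs.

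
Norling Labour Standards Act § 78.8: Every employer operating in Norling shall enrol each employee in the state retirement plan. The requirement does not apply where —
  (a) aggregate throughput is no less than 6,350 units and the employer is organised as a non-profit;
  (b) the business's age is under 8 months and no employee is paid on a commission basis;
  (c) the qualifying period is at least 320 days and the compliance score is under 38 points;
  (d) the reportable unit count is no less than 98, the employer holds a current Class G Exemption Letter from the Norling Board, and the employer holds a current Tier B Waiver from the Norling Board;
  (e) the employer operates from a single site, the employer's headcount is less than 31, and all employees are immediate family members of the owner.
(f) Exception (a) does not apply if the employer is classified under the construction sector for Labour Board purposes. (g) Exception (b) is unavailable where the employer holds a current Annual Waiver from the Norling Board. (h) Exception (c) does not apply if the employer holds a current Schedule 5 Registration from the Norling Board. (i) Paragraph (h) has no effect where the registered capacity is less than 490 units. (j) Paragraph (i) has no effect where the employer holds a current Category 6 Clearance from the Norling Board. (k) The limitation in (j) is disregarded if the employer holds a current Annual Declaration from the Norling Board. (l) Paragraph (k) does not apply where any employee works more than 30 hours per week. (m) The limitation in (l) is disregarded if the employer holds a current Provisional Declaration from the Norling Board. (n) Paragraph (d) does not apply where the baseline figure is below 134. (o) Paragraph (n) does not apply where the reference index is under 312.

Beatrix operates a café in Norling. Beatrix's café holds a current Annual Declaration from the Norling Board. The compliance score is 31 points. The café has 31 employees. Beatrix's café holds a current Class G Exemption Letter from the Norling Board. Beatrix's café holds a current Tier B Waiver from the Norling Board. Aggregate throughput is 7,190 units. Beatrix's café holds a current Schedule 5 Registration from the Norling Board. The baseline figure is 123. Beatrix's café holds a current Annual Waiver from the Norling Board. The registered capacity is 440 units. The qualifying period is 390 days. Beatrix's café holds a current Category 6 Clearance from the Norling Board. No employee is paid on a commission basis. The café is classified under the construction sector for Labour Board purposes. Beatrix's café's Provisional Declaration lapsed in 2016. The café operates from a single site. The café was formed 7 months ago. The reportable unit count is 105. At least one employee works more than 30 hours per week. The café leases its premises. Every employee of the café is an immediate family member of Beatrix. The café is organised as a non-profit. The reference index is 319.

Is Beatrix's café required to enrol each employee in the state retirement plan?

Yes — Beatrix's café must enrol each employee in the state retirement plan.

Exception (a) is satisfied on its face — aggregate throughput is 7,190 units, meeting the 6,350 units threshold; the employer is a non-profit. But: (f) is triggered — the café is classified under the construction sector. Exception (a) does not apply.
Exception (b) is satisfied on its face — the business's age is 7 months, under the 8 months limit; no employee is paid on commission. But applying paragraph (g): (g) operates — a current Annual Waiver is held. (b) is therefore removed.
All of (c)'s requirements are met (the qualifying period is 390 days, meeting the 320 days threshold; the compliance score is 31 points, under the 38 points limit). But: (h) is engaged — a current Schedule 5 Registration is held. (i) operates (the registered capacity is 440 units, less than the 490 units limit), but is overridden by (j): (j) operates — a current Category 6 Clearance is held. (k) is triggered (a current Annual Declaration is held), but is set aside by (l): (l) is engaged — at least one employee exceeds 30 hours/week. (m) is inapplicable (no current Provisional Declaration is held), so (l) stands. Exception (c) does not apply.
Exception (d): the reportable unit count is 105, meeting the 98 threshold; a current Class G Exemption Letter is held; a current Tier B Waiver is held — every condition holds. Turning to paragraphs (n)–(o): (n) operates against (d): the baseline figure is 123, below the 134 limit. (o) is not triggered (the reference index is 319, not under 312), so (n) stands. So (d) is unavailable.
Exception (e) requires that the employer's headcount is less than 31; but the employer's headcount is 31, not less than 31, so (e) is unavailable.
No exception is made out. Beatrix's café falls within the general rule.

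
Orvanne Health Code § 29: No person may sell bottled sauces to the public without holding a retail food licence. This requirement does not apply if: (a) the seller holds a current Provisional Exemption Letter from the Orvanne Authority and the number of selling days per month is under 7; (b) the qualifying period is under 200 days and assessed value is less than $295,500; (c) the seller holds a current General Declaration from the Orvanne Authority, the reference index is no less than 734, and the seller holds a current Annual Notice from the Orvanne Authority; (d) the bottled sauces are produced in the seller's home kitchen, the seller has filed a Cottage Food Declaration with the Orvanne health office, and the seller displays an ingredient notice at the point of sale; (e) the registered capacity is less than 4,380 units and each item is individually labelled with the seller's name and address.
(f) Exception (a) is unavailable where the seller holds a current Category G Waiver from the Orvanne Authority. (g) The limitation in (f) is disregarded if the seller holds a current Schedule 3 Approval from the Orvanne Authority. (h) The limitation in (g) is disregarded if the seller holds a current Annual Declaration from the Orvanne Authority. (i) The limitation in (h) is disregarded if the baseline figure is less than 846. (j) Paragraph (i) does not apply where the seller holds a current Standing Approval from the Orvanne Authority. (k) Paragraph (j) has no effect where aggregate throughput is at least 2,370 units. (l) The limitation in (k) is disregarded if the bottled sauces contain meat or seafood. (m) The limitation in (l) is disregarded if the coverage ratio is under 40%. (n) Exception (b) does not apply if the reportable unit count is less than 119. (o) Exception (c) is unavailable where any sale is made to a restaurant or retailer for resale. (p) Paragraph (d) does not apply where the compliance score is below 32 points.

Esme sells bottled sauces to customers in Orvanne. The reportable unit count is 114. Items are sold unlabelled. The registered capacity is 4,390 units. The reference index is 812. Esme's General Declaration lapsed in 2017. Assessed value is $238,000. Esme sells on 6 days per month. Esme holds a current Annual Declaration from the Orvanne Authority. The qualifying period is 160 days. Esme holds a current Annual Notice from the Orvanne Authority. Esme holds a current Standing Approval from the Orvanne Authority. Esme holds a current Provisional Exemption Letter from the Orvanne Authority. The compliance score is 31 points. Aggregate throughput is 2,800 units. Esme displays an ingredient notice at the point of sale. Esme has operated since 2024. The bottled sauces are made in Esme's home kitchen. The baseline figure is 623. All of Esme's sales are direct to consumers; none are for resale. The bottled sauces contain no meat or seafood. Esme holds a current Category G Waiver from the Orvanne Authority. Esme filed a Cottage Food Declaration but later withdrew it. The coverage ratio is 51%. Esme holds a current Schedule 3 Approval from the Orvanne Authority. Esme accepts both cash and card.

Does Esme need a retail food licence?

No — exception (a) applies; Esme is not required to hold a retail food licence.

Exception (a)'s conditions are all satisfied: a current Provisional Exemption Letter is held; the number of selling days per month is 6, under the 7 limit. Considering the limiting provisions: (f) is triggered (a current Category G Waiver is held), but is overridden by (g): (g) operates against (f): a current Schedule 3 Approval is held. (h) would limit (g) — a current Annual Declaration is held — but (i) sets (h) aside: (i) operates against (h): the baseline figure is 623, less than the 846 limit. (j) applies (a current Standing Approval is held), but is itself disapplied by (k): (k) operates against (j): aggregate throughput is 2,800 units, meeting the 2,370 units threshold. (l), which would lift (k), is inapplicable — the bottled sauces contain no meat or seafood. Exception (a) stands.
Exception (b)'s conditions are all satisfied: the qualifying period is 160 days, under the 200 days limit; assessed value is $238,000, less than the $295,500 limit. But: (n) applies — the reportable unit count is 114, less than the 119 limit. (b) is therefore removed.
Exception (c) does not apply: there is no General Declaration in force.
Exception (d) fails — the Cottage Food Declaration was withdrawn.
Exception (e) does not apply: the registered capacity is 4,390 units, not less than 4,380 units.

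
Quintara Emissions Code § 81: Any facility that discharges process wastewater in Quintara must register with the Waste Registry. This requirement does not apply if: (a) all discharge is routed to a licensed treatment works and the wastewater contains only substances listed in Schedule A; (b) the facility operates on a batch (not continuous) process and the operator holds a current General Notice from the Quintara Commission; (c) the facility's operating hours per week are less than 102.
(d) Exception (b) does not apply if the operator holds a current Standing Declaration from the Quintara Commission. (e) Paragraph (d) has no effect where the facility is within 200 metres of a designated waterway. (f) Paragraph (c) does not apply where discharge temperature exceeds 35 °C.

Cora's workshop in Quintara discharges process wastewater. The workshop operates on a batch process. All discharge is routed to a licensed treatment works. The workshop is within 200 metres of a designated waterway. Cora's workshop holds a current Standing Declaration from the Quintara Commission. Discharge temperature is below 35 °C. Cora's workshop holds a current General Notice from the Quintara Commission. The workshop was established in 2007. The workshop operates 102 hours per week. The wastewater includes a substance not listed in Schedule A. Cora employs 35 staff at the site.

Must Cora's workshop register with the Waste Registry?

No — exception (b) applies; Cora's workshop is not required to register with the Waste Registry.

Exception (a) does not apply: the wastewater includes a non-Schedule-A substance.
Exception (b) is satisfied on its face — the facility operates on a batch process; a current General Notice is held. Under paragraphs (d)–(e): (d) would limit (b) — a current Standing Declaration is held — but (e) sets (d) aside: (e) applies — the workshop is within 200 m of a designated waterway. (b) remains available.
Exception (c) requires that the facility's operating hours per week are less than 102; but the facility's operating hours per week are 102, not less than 102, so (c) is unavailable.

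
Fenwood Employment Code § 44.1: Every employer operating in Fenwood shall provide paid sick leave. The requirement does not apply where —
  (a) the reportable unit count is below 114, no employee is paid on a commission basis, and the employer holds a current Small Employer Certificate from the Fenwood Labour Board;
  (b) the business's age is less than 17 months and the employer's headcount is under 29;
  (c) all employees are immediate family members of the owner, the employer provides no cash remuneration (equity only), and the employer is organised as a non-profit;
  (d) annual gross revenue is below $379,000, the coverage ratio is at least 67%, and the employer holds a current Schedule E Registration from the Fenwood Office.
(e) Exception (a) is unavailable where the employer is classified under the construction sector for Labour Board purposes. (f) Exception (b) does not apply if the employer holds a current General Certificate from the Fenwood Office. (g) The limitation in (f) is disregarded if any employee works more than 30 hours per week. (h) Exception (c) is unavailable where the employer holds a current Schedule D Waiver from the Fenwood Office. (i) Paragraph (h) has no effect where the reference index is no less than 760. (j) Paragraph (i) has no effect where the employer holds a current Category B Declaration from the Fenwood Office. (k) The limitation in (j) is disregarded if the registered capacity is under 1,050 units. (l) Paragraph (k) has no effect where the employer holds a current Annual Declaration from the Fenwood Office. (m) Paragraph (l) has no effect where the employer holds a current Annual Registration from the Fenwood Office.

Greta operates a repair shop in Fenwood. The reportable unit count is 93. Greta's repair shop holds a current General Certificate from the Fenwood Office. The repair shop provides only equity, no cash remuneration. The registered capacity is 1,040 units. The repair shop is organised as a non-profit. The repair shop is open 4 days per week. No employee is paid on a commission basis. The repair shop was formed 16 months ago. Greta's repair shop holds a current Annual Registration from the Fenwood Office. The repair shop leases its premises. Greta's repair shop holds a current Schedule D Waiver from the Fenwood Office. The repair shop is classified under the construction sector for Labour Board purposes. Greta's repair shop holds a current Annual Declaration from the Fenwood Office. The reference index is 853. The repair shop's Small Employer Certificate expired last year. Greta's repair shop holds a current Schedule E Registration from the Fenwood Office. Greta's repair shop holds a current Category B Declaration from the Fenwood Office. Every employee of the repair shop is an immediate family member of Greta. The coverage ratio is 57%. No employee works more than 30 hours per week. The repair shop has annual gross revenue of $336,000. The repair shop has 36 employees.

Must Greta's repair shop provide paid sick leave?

No — exception (c) applies; Greta's repair shop is not required to provide paid sick leave.

Exception (a) fails — the Small Employer Certificate has expired.
Exception (b) requires that the employer's headcount is under 29; but the employer's headcount is 36, not under 29, so (b) is unavailable.
Exception (c)'s conditions are all satisfied: every employee is an immediate family member; remuneration is equity-only; the employer is a non-profit. Applying paragraphs (h)–(m): (h) would limit (c) — a current Schedule D Waiver is held — but (i) sets (h) aside: (i) is triggered — the reference index is 853, meeting the 760 threshold. (j) is engaged (a current Category B Declaration is held), but is displaced by (k): (k) operates against (j): the registered capacity is 1,040 units, under the 1,050 units limit. (l) is triggered (a current Annual Declaration is held), but is displaced by (m): (m) operates against (l): a current Annual Registration is held. So (c) applies.
Exception (d) requires that the coverage ratio is at least 67%; but the coverage ratio is 57%, short of 67%, so (d) is unavailable.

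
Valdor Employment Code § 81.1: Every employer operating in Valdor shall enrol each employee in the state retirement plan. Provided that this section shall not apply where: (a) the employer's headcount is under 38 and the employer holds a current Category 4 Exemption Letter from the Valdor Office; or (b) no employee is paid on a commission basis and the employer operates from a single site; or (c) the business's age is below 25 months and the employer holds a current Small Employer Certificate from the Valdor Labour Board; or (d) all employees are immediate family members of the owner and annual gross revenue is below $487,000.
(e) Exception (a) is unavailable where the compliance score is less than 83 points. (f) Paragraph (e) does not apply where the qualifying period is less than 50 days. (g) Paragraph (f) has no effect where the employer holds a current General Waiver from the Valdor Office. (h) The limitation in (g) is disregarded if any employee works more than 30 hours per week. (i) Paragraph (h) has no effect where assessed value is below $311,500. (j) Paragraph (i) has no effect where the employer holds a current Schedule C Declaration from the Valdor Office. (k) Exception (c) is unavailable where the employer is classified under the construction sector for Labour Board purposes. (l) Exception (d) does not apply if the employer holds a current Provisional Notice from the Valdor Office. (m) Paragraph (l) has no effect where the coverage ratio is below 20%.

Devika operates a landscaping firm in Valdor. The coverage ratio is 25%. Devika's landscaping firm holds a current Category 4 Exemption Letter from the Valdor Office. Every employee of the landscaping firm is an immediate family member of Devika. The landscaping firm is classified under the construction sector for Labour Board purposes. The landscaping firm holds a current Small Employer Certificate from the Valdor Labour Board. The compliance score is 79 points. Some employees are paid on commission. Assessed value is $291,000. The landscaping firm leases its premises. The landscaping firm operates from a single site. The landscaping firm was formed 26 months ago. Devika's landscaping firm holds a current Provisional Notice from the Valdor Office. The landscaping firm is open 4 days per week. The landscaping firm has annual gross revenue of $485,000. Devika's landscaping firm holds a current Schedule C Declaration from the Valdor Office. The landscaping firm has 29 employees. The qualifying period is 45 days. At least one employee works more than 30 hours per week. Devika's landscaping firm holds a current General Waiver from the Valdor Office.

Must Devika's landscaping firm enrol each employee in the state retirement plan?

Exception (a) is satisfied on its face — the employer's headcount is 29, under the 38 limit; a current Category 4 Exemption Letter is held. Considering the limiting provisions: (e) is engaged (the compliance score is 79 points, less than the 83 points limit), but is displaced by (f): (f) operates against (e): the qualifying period is 45 days, less than the 50 days limit. (g) would limit (f) — a current General Waiver is held — but (h) sets (g) aside: (h) operates against (g): at least one employee exceeds 30 hours/week. (i) would limit (h) — assessed value is $291,000, below the $311,500 limit — but (j) sets (i) aside: (j) operates — a current Schedule C Declaration is held. Exception (a) stands.
Exception (b) requires that no employee is paid on a commission basis; but some employees are paid on commission, so (b) is unavailable.
Exception (c) does not apply: the business's age is 26 months, not below 25 months.
Exception (d) is satisfied on its face — every employee is an immediate family member; annual gross revenue is $485,000, below the $487,000 limit. Turning to paragraphs (l)–(m): (l) operates against (d): a current Provisional Notice is held. (m), which would lift (l), is not triggered — the coverage ratio is 25%, not below 20%. Exception (d) does not apply.

No — exception (a) applies; Devika's landscaping firm is not required to enrol each employee in the state retirement plan.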